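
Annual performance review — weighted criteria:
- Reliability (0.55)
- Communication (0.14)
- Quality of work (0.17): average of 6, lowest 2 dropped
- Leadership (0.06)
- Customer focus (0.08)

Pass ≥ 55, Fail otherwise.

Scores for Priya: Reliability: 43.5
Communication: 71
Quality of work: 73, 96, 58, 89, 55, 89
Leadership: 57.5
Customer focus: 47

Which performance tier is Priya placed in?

Quality of work: drop 55, 58 → average of remaining 4 = 347/4 = 86.75
Weighted total:
  Reliability 43.5 × 0.55 = 23.925
  Communication 71 × 0.14 = 9.94
  Quality of work 86.75 × 0.17 = 14.7475
  Leadership 57.5 × 0.06 = 3.45
  Customer focus 47 × 0.08 = 3.76
Sum = 55.8225
55.8225 ≥ 55 → Pass

Pass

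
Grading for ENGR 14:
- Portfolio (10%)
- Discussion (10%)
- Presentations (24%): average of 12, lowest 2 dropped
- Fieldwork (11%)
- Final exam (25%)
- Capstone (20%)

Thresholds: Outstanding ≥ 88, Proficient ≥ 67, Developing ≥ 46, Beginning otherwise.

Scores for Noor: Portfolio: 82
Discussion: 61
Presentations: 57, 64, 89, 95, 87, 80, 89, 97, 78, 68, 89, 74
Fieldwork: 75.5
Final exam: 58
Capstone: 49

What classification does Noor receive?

Presentations: drop 57, 64 → average of remaining 10 = 846/10 = 84.6
Weighted total:
  Portfolio 82 × 0.1 = 8.2
  Discussion 61 × 0.1 = 6.1
  Presentations 84.6 × 0.24 = 20.304
  Fieldwork 75.5 × 0.11 = 8.305
  Final exam 58 × 0.25 = 14.5
  Capstone 49 × 0.2 = 9.8
Sum = 67.209
67.209 is ≥ 67 and < 88 → Proficient

Proficient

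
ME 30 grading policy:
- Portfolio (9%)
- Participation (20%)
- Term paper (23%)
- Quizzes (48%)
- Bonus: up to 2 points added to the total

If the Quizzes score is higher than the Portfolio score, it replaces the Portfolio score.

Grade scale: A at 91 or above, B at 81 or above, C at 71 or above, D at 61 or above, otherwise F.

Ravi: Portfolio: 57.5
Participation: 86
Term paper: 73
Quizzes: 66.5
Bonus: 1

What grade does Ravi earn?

Quizzes (66.5) > Portfolio (57.5), so Portfolio counts as 66.5.
Weighted total:
  Portfolio 66.5 × 0.09 = 5.985
  Participation 86 × 0.2 = 17.2
  Term paper 73 × 0.23 = 16.79
  Quizzes 66.5 × 0.48 = 31.92
Sum = 71.895
Bonus: 71.895 + 1 = 72.895
72.895 is ≥ 71 and < 81 → C

C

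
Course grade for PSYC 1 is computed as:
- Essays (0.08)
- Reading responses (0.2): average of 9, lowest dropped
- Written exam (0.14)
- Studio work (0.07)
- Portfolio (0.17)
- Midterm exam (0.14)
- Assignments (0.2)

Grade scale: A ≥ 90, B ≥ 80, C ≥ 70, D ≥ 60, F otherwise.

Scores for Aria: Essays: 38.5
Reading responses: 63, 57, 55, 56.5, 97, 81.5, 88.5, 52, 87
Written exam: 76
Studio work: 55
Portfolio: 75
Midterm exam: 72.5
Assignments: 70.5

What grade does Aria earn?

D

Reading responses: drop 52 → average of remaining 8 = 585.5/8 = 73.1875
Weighted total:
  Essays 38.5 × 0.08 = 3.08
  Reading responses 73.1875 × 0.2 = 14.6375
  Written exam 76 × 0.14 = 10.64
  Studio work 55 × 0.07 = 3.85
  Portfolio 75 × 0.17 = 12.75
  Midterm exam 72.5 × 0.14 = 10.15
  Assignments 70.5 × 0.2 = 14.1
Sum = 69.2075
69.2075 is ≥ 60 and < 70 → D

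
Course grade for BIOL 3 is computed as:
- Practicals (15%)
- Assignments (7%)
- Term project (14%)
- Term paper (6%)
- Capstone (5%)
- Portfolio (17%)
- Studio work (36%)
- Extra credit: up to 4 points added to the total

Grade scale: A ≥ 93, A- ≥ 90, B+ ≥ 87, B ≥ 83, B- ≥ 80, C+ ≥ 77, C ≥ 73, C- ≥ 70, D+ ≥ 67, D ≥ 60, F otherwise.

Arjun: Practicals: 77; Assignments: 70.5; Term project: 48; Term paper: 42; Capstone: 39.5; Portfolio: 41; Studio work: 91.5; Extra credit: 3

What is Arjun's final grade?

Weighted total:
  Practicals 77 × 0.15 = 11.55
  Assignments 70.5 × 0.07 = 4.935
  Term project 48 × 0.14 = 6.72
  Term paper 42 × 0.06 = 2.52
  Capstone 39.5 × 0.05 = 1.975
  Portfolio 41 × 0.17 = 6.97
  Studio work 91.5 × 0.36 = 32.94
Sum = 67.61
Extra credit: 67.61 + 3 = 70.61
70.61 is ≥ 70 and < 73 → C-

C-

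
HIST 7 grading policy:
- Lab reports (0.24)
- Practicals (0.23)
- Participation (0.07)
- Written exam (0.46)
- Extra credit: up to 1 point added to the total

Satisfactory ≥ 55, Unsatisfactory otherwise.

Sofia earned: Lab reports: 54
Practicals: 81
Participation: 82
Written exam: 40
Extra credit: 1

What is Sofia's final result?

Weighted total:
  Lab reports 54 × 0.24 = 12.96
  Practicals 81 × 0.23 = 18.63
  Participation 82 × 0.07 = 5.74
  Written exam 40 × 0.46 = 18.4
Sum = 55.73
Extra credit: 55.73 + 1 = 56.73
56.73 ≥ 55 → Satisfactory

Satisfactory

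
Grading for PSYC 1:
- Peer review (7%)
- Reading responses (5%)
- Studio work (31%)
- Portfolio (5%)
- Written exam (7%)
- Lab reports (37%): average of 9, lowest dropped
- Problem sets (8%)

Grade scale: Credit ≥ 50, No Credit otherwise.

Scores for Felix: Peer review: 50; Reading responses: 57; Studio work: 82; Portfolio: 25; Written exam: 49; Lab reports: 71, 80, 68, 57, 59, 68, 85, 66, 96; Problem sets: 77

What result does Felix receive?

Lab reports: drop 57 → average of remaining 8 = 593/8 = 74.125
Weighted total:
  Peer review 50 × 0.07 = 3.5
  Reading responses 57 × 0.05 = 2.85
  Studio work 82 × 0.31 = 25.42
  Portfolio 25 × 0.05 = 1.25
  Written exam 49 × 0.07 = 3.43
  Lab reports 74.125 × 0.37 = 27.42625
  Problem sets 77 × 0.08 = 6.16
Sum = 70.03625
70.03625 ≥ 50 → Credit

Credit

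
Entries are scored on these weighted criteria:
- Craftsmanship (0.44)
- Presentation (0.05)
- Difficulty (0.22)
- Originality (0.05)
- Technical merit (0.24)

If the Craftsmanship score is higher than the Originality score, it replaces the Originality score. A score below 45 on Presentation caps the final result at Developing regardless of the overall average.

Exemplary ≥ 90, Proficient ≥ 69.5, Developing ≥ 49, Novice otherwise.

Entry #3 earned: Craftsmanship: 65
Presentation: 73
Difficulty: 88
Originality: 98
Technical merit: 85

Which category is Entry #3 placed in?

Craftsmanship (65) ≤ Originality (98), so Originality stays at 98.
Presentation score 73 ≥ 45: minimum met.
Weighted total:
  Craftsmanship 65 × 0.44 = 28.6
  Presentation 73 × 0.05 = 3.65
  Difficulty 88 × 0.22 = 19.36
  Originality 98 × 0.05 = 4.9
  Technical merit 85 × 0.24 = 20.4
Sum = 76.91
76.91 is ≥ 69.5 and < 90 → Proficient

Proficient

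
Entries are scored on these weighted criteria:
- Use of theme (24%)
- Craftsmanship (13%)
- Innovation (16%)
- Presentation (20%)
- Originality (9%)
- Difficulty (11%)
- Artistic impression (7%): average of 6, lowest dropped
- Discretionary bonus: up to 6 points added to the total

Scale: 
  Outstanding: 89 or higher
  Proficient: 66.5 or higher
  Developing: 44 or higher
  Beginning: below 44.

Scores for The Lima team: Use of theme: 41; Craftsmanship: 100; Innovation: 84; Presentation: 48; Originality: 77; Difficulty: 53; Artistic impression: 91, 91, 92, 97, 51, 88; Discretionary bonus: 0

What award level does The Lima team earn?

Developing

Artistic impression: drop 51 → average of remaining 5 = 459/5 = 91.8
Weighted total:
  Use of theme 41 × 0.24 = 9.84
  Craftsmanship 100 × 0.13 = 13
  Innovation 84 × 0.16 = 13.44
  Presentation 48 × 0.2 = 9.6
  Originality 77 × 0.09 = 6.93
  Difficulty 53 × 0.11 = 5.83
  Artistic impression 91.8 × 0.07 = 6.426
Sum = 65.066
Discretionary bonus: 65.066 + 0 = 65.066
65.066 is ≥ 44 and < 66.5 → Developing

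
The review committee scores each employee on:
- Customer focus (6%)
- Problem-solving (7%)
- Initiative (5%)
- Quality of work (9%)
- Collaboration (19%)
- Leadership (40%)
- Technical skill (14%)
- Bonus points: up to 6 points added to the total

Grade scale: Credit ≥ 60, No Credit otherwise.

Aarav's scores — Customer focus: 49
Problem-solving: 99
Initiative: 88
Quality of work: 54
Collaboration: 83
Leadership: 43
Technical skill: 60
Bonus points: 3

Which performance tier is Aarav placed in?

Credit

Weighted total:
  Customer focus 49 × 0.06 = 2.94
  Problem-solving 99 × 0.07 = 6.93
  Initiative 88 × 0.05 = 4.4
  Quality of work 54 × 0.09 = 4.86
  Collaboration 83 × 0.19 = 15.77
  Leadership 43 × 0.4 = 17.2
  Technical skill 60 × 0.14 = 8.4
Sum = 60.5
Bonus points: 60.5 + 3 = 63.5
63.5 ≥ 60 → Credit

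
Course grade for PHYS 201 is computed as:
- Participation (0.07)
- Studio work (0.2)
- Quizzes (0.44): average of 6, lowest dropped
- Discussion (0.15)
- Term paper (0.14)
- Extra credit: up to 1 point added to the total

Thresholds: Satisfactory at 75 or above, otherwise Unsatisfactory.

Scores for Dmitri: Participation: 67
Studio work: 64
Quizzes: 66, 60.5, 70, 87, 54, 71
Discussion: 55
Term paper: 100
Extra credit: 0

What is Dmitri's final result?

Unsatisfactory

Quizzes: drop 54 → average of remaining 5 = 354.5/5 = 70.9
Weighted total:
  Participation 67 × 0.07 = 4.69
  Studio work 64 × 0.2 = 12.8
  Quizzes 70.9 × 0.44 = 31.196
  Discussion 55 × 0.15 = 8.25
  Term paper 100 × 0.14 = 14
Sum = 70.936
Extra credit: 70.936 + 0 = 70.936
70.936 < 75 → Unsatisfactory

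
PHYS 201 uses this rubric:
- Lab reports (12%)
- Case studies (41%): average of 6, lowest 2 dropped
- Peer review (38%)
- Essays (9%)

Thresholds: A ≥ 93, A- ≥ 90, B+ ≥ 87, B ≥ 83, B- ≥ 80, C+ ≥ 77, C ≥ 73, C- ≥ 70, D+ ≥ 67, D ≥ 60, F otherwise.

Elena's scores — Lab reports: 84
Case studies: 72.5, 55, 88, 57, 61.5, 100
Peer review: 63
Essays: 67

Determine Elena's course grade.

Case studies: drop 55, 57 → average of remaining 4 = 322/4 = 80.5
Weighted total:
  Lab reports 84 × 0.12 = 10.08
  Case studies 80.5 × 0.41 = 33.005
  Peer review 63 × 0.38 = 23.94
  Essays 67 × 0.09 = 6.03
Sum = 73.055
73.055 is ≥ 73 and < 77 → C

C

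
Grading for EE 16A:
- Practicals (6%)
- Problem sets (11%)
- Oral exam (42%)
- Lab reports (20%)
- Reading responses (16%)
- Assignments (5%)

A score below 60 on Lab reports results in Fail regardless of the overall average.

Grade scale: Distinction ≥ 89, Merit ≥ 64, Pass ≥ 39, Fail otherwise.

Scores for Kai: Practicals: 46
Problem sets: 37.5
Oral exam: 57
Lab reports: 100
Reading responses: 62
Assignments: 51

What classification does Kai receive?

Pass

Lab reports score 100 ≥ 60: minimum met.
Weighted total:
  Practicals 46 × 0.06 = 2.76
  Problem sets 37.5 × 0.11 = 4.125
  Oral exam 57 × 0.42 = 23.94
  Lab reports 100 × 0.2 = 20
  Reading responses 62 × 0.16 = 9.92
  Assignments 51 × 0.05 = 2.55
Sum = 63.295
63.295 is ≥ 39 and < 64 → Pass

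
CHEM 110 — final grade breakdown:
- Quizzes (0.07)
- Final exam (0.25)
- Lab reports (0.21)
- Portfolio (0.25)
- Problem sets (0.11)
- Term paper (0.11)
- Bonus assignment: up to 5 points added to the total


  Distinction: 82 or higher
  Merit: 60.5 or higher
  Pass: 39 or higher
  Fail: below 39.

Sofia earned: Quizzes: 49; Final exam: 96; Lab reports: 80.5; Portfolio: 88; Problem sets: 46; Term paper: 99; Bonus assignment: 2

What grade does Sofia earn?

Distinction

Weighted total:
  Quizzes 49 × 0.07 = 3.43
  Final exam 96 × 0.25 = 24
  Lab reports 80.5 × 0.21 = 16.905
  Portfolio 88 × 0.25 = 22
  Problem sets 46 × 0.11 = 5.06
  Term paper 99 × 0.11 = 10.89
Sum = 82.285
Bonus assignment: 82.285 + 2 = 84.285
84.285 ≥ 82 → Distinction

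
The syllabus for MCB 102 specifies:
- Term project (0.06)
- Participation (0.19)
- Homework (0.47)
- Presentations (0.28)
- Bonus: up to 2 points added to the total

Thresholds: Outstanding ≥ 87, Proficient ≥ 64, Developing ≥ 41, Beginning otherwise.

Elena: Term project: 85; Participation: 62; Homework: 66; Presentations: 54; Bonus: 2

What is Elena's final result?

Proficient

Weighted total:
  Term project 85 × 0.06 = 5.1
  Participation 62 × 0.19 = 11.78
  Homework 66 × 0.47 = 31.02
  Presentations 54 × 0.28 = 15.12
Sum = 63.02
Bonus: 63.02 + 2 = 65.02
65.02 is ≥ 64 and < 87 → Proficient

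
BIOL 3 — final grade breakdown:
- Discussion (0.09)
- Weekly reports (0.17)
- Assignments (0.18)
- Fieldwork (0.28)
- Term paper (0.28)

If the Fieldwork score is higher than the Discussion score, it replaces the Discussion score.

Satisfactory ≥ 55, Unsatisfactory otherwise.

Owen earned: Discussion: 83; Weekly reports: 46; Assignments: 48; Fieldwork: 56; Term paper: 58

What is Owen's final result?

Fieldwork (56) ≤ Discussion (83), so Discussion stays at 83.
Weighted total:
  Discussion 83 × 0.09 = 7.47
  Weekly reports 46 × 0.17 = 7.82
  Assignments 48 × 0.18 = 8.64
  Fieldwork 56 × 0.28 = 15.68
  Term paper 58 × 0.28 = 16.24
Sum = 55.85
55.85 ≥ 55 → Satisfactory

Satisfactory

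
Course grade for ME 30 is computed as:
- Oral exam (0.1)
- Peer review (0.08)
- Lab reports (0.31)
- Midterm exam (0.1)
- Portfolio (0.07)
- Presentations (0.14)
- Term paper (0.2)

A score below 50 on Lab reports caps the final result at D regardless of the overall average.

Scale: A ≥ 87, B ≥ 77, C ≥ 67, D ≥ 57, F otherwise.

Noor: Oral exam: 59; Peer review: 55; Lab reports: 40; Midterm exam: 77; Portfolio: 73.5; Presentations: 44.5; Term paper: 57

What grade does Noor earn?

F

Lab reports score 40 < 50: minimum not met.
Weighted total:
  Oral exam 59 × 0.1 = 5.9
  Peer review 55 × 0.08 = 4.4
  Lab reports 40 × 0.31 = 12.4
  Midterm exam 77 × 0.1 = 7.7
  Portfolio 73.5 × 0.07 = 5.145
  Presentations 44.5 × 0.14 = 6.23
  Term paper 57 × 0.2 = 11.4
Sum = 53.175
53.175 would be F; cap at D applies → F.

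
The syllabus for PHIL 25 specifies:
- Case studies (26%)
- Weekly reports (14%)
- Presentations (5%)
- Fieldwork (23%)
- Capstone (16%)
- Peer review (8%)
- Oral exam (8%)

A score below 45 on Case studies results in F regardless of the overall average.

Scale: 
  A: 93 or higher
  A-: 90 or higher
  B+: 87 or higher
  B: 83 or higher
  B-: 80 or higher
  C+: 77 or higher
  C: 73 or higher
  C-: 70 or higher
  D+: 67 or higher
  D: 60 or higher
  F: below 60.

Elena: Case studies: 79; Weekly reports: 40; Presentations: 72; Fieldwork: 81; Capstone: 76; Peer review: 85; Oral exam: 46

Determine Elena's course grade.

Case studies score 79 ≥ 45: minimum met.
Weighted total:
  Case studies 79 × 0.26 = 20.54
  Weekly reports 40 × 0.14 = 5.6
  Presentations 72 × 0.05 = 3.6
  Fieldwork 81 × 0.23 = 18.63
  Capstone 76 × 0.16 = 12.16
  Peer review 85 × 0.08 = 6.8
  Oral exam 46 × 0.08 = 3.68
Sum = 71.01
71.01 is ≥ 70 and < 73 → C-

C-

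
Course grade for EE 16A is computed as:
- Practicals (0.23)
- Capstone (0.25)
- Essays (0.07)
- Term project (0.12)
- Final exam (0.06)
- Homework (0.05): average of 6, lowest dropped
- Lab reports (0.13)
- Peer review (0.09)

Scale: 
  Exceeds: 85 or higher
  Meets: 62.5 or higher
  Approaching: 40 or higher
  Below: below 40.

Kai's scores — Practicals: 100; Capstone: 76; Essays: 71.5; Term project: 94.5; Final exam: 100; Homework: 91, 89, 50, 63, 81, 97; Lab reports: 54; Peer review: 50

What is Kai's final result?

Meets

Homework: drop 50 → average of remaining 5 = 421/5 = 84.2
Weighted total:
  Practicals 100 × 0.23 = 23
  Capstone 76 × 0.25 = 19
  Essays 71.5 × 0.07 = 5.005
  Term project 94.5 × 0.12 = 11.34
  Final exam 100 × 0.06 = 6
  Homework 84.2 × 0.05 = 4.21
  Lab reports 54 × 0.13 = 7.02
  Peer review 50 × 0.09 = 4.5
Sum = 80.075
80.075 is ≥ 62.5 and < 85 → Meets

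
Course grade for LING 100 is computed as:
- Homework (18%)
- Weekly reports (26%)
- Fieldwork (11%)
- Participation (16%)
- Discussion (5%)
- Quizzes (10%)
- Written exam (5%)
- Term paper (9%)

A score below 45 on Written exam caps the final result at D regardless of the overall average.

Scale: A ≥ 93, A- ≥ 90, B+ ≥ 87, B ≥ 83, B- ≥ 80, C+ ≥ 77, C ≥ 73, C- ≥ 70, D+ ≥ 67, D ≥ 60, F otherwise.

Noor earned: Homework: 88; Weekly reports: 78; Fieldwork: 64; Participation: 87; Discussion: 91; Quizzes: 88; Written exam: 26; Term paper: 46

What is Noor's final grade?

D

Written exam score 26 < 45: minimum not met.
Weighted total:
  Homework 88 × 0.18 = 15.84
  Weekly reports 78 × 0.26 = 20.28
  Fieldwork 64 × 0.11 = 7.04
  Participation 87 × 0.16 = 13.92
  Discussion 91 × 0.05 = 4.55
  Quizzes 88 × 0.1 = 8.8
  Written exam 26 × 0.05 = 1.3
  Term paper 46 × 0.09 = 4.14
Sum = 75.87
75.87 would be C; cap at D applies → D.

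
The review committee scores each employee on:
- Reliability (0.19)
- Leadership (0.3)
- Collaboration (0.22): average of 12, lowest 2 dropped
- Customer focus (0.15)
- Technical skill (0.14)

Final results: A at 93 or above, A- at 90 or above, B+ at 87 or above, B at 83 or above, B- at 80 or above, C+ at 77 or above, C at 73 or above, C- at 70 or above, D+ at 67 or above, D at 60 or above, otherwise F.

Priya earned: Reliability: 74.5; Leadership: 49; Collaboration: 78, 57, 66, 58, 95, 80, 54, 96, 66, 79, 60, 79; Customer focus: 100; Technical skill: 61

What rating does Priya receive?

D+

Collaboration: drop 54, 57 → average of remaining 10 = 757/10 = 75.7
Weighted total:
  Reliability 74.5 × 0.19 = 14.155
  Leadership 49 × 0.3 = 14.7
  Collaboration 75.7 × 0.22 = 16.654
  Customer focus 100 × 0.15 = 15
  Technical skill 61 × 0.14 = 8.54
Sum = 69.049
69.049 is ≥ 67 and < 70 → D+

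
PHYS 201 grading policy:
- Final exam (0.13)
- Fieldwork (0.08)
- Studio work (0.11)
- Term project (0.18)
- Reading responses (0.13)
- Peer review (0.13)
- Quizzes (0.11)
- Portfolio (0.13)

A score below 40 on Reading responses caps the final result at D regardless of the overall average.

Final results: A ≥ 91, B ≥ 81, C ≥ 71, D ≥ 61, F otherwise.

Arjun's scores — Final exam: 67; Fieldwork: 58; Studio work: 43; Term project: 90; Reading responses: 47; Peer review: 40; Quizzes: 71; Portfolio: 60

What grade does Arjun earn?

Reading responses score 47 ≥ 40: minimum met.
Weighted total:
  Final exam 67 × 0.13 = 8.71
  Fieldwork 58 × 0.08 = 4.64
  Studio work 43 × 0.11 = 4.73
  Term project 90 × 0.18 = 16.2
  Reading responses 47 × 0.13 = 6.11
  Peer review 40 × 0.13 = 5.2
  Quizzes 71 × 0.11 = 7.81
  Portfolio 60 × 0.13 = 7.8
Sum = 61.2
61.2 is ≥ 61 and < 71 → D

D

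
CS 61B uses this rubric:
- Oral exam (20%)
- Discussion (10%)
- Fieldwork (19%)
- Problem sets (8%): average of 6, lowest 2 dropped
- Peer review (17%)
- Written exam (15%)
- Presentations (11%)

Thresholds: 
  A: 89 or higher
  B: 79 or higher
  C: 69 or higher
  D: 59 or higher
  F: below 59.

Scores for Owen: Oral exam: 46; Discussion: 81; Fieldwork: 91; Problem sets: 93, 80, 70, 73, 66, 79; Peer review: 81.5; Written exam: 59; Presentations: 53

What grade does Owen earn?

Problem sets: drop 66, 70 → average of remaining 4 = 325/4 = 81.25
Weighted total:
  Oral exam 46 × 0.2 = 9.2
  Discussion 81 × 0.1 = 8.1
  Fieldwork 91 × 0.19 = 17.29
  Problem sets 81.25 × 0.08 = 6.5
  Peer review 81.5 × 0.17 = 13.855
  Written exam 59 × 0.15 = 8.85
  Presentations 53 × 0.11 = 5.83
Sum = 69.625
69.625 is ≥ 69 and < 79 → C

C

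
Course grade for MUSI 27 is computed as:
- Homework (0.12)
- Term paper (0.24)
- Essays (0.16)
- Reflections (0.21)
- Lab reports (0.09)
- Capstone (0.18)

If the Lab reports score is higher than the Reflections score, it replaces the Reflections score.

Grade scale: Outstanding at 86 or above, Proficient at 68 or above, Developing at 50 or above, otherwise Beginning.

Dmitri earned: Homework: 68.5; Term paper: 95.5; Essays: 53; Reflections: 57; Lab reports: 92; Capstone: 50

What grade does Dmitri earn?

Proficient

Lab reports (92) > Reflections (57), so Reflections counts as 92.
Weighted total:
  Homework 68.5 × 0.12 = 8.22
  Term paper 95.5 × 0.24 = 22.92
  Essays 53 × 0.16 = 8.48
  Reflections 92 × 0.21 = 19.32
  Lab reports 92 × 0.09 = 8.28
  Capstone 50 × 0.18 = 9
Sum = 76.22
76.22 is ≥ 68 and < 86 → Proficient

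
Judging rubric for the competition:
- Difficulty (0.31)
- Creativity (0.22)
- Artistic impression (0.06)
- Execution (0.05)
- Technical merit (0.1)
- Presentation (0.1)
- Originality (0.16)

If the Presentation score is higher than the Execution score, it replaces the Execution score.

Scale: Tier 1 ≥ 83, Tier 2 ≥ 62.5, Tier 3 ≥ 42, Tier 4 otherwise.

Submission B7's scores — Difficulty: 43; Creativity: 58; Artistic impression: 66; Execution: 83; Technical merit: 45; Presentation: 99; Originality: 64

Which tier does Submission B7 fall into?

Presentation (99) > Execution (83), so Execution counts as 99.
Weighted total:
  Difficulty 43 × 0.31 = 13.33
  Creativity 58 × 0.22 = 12.76
  Artistic impression 66 × 0.06 = 3.96
  Execution 99 × 0.05 = 4.95
  Technical merit 45 × 0.1 = 4.5
  Presentation 99 × 0.1 = 9.9
  Originality 64 × 0.16 = 10.24
Sum = 59.64
59.64 is ≥ 42 and < 62.5 → Tier 3

Tier 3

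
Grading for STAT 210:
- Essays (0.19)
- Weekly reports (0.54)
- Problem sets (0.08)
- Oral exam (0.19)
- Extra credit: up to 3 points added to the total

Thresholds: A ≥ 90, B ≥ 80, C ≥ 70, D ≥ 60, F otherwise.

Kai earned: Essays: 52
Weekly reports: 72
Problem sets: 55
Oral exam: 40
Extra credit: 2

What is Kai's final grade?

Weighted total:
  Essays 52 × 0.19 = 9.88
  Weekly reports 72 × 0.54 = 38.88
  Problem sets 55 × 0.08 = 4.4
  Oral exam 40 × 0.19 = 7.6
Sum = 60.76
Extra credit: 60.76 + 2 = 62.76
62.76 is ≥ 60 and < 70 → D

D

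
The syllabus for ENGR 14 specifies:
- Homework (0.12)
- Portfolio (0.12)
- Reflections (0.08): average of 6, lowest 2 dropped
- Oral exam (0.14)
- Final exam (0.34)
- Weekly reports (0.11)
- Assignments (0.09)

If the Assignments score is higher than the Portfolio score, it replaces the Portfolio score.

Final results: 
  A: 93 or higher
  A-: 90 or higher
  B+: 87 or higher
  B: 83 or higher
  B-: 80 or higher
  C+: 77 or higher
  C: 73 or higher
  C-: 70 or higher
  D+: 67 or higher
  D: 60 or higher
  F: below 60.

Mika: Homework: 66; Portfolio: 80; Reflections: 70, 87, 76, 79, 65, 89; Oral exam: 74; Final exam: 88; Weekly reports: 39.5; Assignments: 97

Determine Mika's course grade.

Reflections: drop 65, 70 → average of remaining 4 = 331/4 = 82.75
Assignments (97) > Portfolio (80), so Portfolio counts as 97.
Weighted total:
  Homework 66 × 0.12 = 7.92
  Portfolio 97 × 0.12 = 11.64
  Reflections 82.75 × 0.08 = 6.62
  Oral exam 74 × 0.14 = 10.36
  Final exam 88 × 0.34 = 29.92
  Weekly reports 39.5 × 0.11 = 4.345
  Assignments 97 × 0.09 = 8.73
Sum = 79.535
79.535 is ≥ 77 and < 80 → C+

C+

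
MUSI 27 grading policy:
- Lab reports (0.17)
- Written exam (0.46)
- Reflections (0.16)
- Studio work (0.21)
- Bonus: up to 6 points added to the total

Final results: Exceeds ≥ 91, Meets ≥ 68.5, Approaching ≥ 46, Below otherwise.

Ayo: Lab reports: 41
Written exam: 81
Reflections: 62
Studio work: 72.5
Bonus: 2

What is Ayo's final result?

Meets

Weighted total:
  Lab reports 41 × 0.17 = 6.97
  Written exam 81 × 0.46 = 37.26
  Reflections 62 × 0.16 = 9.92
  Studio work 72.5 × 0.21 = 15.225
Sum = 69.375
Bonus: 69.375 + 2 = 71.375
71.375 is ≥ 68.5 and < 91 → Meets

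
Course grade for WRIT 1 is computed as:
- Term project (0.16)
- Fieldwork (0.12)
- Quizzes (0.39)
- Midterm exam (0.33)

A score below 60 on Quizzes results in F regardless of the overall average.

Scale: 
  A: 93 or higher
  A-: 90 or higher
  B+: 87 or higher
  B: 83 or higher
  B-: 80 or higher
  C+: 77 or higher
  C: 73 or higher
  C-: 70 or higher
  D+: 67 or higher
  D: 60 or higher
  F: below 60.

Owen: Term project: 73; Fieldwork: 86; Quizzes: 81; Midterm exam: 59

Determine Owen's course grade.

C

Quizzes score 81 ≥ 60: minimum met.
Weighted total:
  Term project 73 × 0.16 = 11.68
  Fieldwork 86 × 0.12 = 10.32
  Quizzes 81 × 0.39 = 31.59
  Midterm exam 59 × 0.33 = 19.47
Sum = 73.06
73.06 is ≥ 73 and < 77 → C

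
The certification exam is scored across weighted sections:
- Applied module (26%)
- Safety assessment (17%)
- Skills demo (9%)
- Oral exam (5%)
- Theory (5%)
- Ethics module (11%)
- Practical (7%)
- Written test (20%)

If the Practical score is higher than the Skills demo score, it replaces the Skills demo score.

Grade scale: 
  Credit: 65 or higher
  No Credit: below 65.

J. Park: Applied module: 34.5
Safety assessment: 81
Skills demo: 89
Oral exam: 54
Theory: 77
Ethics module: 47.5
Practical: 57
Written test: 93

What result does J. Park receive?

Credit

Practical (57) ≤ Skills demo (89), so Skills demo stays at 89.
Weighted total:
  Applied module 34.5 × 0.26 = 8.97
  Safety assessment 81 × 0.17 = 13.77
  Skills demo 89 × 0.09 = 8.01
  Oral exam 54 × 0.05 = 2.7
  Theory 77 × 0.05 = 3.85
  Ethics module 47.5 × 0.11 = 5.225
  Practical 57 × 0.07 = 3.99
  Written test 93 × 0.2 = 18.6
Sum = 65.115
65.115 ≥ 65 → Credit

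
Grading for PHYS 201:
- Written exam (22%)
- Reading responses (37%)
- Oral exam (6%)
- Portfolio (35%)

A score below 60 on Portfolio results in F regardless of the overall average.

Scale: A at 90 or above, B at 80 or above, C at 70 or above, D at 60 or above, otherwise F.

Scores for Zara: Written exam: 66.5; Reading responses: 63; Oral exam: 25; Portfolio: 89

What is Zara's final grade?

C

Portfolio score 89 ≥ 60: minimum met.
Weighted total:
  Written exam 66.5 × 0.22 = 14.63
  Reading responses 63 × 0.37 = 23.31
  Oral exam 25 × 0.06 = 1.5
  Portfolio 89 × 0.35 = 31.15
Sum = 70.59
70.59 is ≥ 70 and < 80 → C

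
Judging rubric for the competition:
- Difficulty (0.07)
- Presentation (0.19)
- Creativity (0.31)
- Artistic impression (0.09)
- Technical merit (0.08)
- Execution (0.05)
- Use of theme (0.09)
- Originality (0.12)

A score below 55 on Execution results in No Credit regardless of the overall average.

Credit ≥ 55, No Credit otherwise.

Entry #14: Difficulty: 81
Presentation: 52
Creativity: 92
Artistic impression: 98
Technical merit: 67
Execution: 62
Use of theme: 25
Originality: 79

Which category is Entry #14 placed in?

Execution score 62 ≥ 55: minimum met.
Weighted total:
  Difficulty 81 × 0.07 = 5.67
  Presentation 52 × 0.19 = 9.88
  Creativity 92 × 0.31 = 28.52
  Artistic impression 98 × 0.09 = 8.82
  Technical merit 67 × 0.08 = 5.36
  Execution 62 × 0.05 = 3.1
  Use of theme 25 × 0.09 = 2.25
  Originality 79 × 0.12 = 9.48
Sum = 73.08
73.08 ≥ 55 → Credit

Credit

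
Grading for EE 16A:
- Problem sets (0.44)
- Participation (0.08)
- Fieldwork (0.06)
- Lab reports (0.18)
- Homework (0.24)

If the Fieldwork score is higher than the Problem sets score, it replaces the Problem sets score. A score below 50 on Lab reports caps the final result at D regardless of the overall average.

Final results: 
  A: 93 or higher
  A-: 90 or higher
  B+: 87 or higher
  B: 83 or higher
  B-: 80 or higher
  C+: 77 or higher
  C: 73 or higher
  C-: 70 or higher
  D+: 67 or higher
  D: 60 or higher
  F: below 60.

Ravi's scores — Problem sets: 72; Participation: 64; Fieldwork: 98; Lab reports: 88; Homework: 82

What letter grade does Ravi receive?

B+

Fieldwork (98) > Problem sets (72), so Problem sets counts as 98.
Lab reports score 88 ≥ 50: minimum met.
Weighted total:
  Problem sets 98 × 0.44 = 43.12
  Participation 64 × 0.08 = 5.12
  Fieldwork 98 × 0.06 = 5.88
  Lab reports 88 × 0.18 = 15.84
  Homework 82 × 0.24 = 19.68
Sum = 89.64
89.64 is ≥ 87 and < 90 → B+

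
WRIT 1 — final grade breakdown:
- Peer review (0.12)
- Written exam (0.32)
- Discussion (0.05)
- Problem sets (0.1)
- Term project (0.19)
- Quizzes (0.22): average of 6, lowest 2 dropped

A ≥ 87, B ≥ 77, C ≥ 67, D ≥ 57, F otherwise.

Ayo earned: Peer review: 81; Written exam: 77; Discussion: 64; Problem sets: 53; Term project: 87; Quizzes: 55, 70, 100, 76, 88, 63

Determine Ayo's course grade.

Quizzes: drop 55, 63 → average of remaining 4 = 334/4 = 83.5
Weighted total:
  Peer review 81 × 0.12 = 9.72
  Written exam 77 × 0.32 = 24.64
  Discussion 64 × 0.05 = 3.2
  Problem sets 53 × 0.1 = 5.3
  Term project 87 × 0.19 = 16.53
  Quizzes 83.5 × 0.22 = 18.37
Sum = 77.76
77.76 is ≥ 77 and < 87 → B

B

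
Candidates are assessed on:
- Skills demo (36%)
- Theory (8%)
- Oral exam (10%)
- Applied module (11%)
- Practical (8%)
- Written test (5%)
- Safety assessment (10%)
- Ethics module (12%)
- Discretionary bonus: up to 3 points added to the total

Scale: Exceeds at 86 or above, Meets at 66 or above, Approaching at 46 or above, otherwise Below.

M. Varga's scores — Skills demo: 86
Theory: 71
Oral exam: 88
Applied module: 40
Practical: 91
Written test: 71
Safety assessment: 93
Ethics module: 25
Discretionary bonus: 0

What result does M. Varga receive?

Weighted total:
  Skills demo 86 × 0.36 = 30.96
  Theory 71 × 0.08 = 5.68
  Oral exam 88 × 0.1 = 8.8
  Applied module 40 × 0.11 = 4.4
  Practical 91 × 0.08 = 7.28
  Written test 71 × 0.05 = 3.55
  Safety assessment 93 × 0.1 = 9.3
  Ethics module 25 × 0.12 = 3
Sum = 72.97
Discretionary bonus: 72.97 + 0 = 72.97
72.97 is ≥ 66 and < 86 → Meets

Meets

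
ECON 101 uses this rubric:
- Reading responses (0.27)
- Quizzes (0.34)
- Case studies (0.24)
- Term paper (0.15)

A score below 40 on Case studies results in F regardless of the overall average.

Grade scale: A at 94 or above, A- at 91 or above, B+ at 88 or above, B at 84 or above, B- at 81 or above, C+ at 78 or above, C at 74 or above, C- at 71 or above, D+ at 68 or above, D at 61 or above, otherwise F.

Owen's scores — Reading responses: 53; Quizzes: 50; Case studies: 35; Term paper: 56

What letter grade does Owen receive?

F

Case studies score 35 < 40: minimum not met.
Weighted total:
  Reading responses 53 × 0.27 = 14.31
  Quizzes 50 × 0.34 = 17
  Case studies 35 × 0.24 = 8.4
  Term paper 56 × 0.15 = 8.4
Sum = 48.11
Because the Case studies minimum was not met, the result is F.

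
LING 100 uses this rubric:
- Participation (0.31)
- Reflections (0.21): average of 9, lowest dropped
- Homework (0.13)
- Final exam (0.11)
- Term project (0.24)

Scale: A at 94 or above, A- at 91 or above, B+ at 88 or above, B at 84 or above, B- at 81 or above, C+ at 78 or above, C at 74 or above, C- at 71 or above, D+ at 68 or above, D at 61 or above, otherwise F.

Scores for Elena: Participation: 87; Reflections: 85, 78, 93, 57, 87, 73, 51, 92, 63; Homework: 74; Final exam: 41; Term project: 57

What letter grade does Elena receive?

C-

Reflections: drop 51 → average of remaining 8 = 628/8 = 78.5
Weighted total:
  Participation 87 × 0.31 = 26.97
  Reflections 78.5 × 0.21 = 16.485
  Homework 74 × 0.13 = 9.62
  Final exam 41 × 0.11 = 4.51
  Term project 57 × 0.24 = 13.68
Sum = 71.265
71.265 is ≥ 71 and < 74 → C-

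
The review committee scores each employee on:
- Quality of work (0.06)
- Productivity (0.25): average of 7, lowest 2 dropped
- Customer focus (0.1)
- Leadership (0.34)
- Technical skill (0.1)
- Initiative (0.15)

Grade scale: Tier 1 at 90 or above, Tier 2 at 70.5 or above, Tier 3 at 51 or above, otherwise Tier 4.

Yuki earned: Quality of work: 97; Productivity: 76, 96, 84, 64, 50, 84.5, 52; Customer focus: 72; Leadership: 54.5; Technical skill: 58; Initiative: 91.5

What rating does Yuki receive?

Tier 2

Productivity: drop 50, 52 → average of remaining 5 = 404.5/5 = 80.9
Weighted total:
  Quality of work 97 × 0.06 = 5.82
  Productivity 80.9 × 0.25 = 20.225
  Customer focus 72 × 0.1 = 7.2
  Leadership 54.5 × 0.34 = 18.53
  Technical skill 58 × 0.1 = 5.8
  Initiative 91.5 × 0.15 = 13.725
Sum = 71.3
71.3 is ≥ 70.5 and < 90 → Tier 2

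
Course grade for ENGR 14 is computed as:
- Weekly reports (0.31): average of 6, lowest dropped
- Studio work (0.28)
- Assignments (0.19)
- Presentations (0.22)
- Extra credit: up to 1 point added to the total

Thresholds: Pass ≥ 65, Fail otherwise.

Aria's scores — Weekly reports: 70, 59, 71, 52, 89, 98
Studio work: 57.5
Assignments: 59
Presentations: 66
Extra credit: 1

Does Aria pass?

Weekly reports: drop 52 → average of remaining 5 = 387/5 = 77.4
Weighted total:
  Weekly reports 77.4 × 0.31 = 23.994
  Studio work 57.5 × 0.28 = 16.1
  Assignments 59 × 0.19 = 11.21
  Presentations 66 × 0.22 = 14.52
Sum = 65.824
Extra credit: 65.824 + 1 = 66.824
66.824 ≥ 65 → Pass

Pass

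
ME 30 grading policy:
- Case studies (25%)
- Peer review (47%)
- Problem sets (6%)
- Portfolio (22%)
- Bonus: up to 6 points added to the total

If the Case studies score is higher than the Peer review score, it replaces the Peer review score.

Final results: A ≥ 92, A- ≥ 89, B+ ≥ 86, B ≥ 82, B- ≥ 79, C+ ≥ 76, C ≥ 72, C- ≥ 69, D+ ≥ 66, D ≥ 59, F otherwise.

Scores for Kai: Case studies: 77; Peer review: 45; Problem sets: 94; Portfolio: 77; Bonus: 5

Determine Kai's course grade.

B

Case studies (77) > Peer review (45), so Peer review counts as 77.
Weighted total:
  Case studies 77 × 0.25 = 19.25
  Peer review 77 × 0.47 = 36.19
  Problem sets 94 × 0.06 = 5.64
  Portfolio 77 × 0.22 = 16.94
Sum = 78.02
Bonus: 78.02 + 5 = 83.02
83.02 is ≥ 82 and < 86 → B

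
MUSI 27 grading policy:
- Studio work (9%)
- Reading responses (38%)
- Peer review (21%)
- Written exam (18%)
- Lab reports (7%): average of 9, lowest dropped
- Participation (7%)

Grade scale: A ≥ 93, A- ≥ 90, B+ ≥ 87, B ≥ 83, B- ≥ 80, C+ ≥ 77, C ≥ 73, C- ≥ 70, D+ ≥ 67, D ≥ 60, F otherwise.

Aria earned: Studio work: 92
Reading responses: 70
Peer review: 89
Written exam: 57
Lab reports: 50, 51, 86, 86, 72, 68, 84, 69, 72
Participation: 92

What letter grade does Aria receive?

Lab reports: drop 50 → average of remaining 8 = 588/8 = 73.5
Weighted total:
  Studio work 92 × 0.09 = 8.28
  Reading responses 70 × 0.38 = 26.6
  Peer review 89 × 0.21 = 18.69
  Written exam 57 × 0.18 = 10.26
  Lab reports 73.5 × 0.07 = 5.145
  Participation 92 × 0.07 = 6.44
Sum = 75.415
75.415 is ≥ 73 and < 77 → C

C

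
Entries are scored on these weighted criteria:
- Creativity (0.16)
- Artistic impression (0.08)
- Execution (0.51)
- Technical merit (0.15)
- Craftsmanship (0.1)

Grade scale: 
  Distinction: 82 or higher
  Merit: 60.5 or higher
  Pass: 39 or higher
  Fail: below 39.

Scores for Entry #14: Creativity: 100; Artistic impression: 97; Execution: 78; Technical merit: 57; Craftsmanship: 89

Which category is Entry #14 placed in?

Weighted total:
  Creativity 100 × 0.16 = 16
  Artistic impression 97 × 0.08 = 7.76
  Execution 78 × 0.51 = 39.78
  Technical merit 57 × 0.15 = 8.55
  Craftsmanship 89 × 0.1 = 8.9
Sum = 80.99
80.99 is ≥ 60.5 and < 82 → Merit

Merit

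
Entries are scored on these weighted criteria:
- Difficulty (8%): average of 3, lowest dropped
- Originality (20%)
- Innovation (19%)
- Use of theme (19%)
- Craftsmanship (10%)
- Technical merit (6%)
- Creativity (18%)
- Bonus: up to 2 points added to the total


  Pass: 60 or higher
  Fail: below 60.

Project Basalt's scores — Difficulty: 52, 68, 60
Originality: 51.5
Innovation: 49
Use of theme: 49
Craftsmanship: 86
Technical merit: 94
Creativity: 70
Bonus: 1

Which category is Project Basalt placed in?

Pass

Difficulty: drop 52 → average of remaining 2 = 128/2 = 64
Weighted total:
  Difficulty 64 × 0.08 = 5.12
  Originality 51.5 × 0.2 = 10.3
  Innovation 49 × 0.19 = 9.31
  Use of theme 49 × 0.19 = 9.31
  Craftsmanship 86 × 0.1 = 8.6
  Technical merit 94 × 0.06 = 5.64
  Creativity 70 × 0.18 = 12.6
Sum = 60.88
Bonus: 60.88 + 1 = 61.88
61.88 ≥ 60 → Pass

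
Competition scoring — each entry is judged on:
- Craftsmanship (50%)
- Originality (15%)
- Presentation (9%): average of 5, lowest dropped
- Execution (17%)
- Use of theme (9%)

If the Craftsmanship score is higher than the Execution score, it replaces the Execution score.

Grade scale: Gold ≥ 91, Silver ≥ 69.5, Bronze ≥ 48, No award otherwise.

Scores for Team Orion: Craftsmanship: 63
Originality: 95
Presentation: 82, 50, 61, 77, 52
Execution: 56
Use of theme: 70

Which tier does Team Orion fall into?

Bronze

Presentation: drop 50 → average of remaining 4 = 272/4 = 68
Craftsmanship (63) > Execution (56), so Execution counts as 63.
Weighted total:
  Craftsmanship 63 × 0.5 = 31.5
  Originality 95 × 0.15 = 14.25
  Presentation 68 × 0.09 = 6.12
  Execution 63 × 0.17 = 10.71
  Use of theme 70 × 0.09 = 6.3
Sum = 68.88
68.88 is ≥ 48 and < 69.5 → Bronze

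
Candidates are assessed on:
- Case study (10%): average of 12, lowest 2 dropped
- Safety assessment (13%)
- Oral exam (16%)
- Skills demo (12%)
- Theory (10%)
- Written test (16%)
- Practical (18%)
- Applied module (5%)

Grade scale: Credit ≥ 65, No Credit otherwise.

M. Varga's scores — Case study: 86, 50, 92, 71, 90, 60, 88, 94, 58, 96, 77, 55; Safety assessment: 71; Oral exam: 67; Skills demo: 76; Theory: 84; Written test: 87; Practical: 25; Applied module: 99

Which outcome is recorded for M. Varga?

Credit

Case study: drop 50, 55 → average of remaining 10 = 812/10 = 81.2
Weighted total:
  Case study 81.2 × 0.1 = 8.12
  Safety assessment 71 × 0.13 = 9.23
  Oral exam 67 × 0.16 = 10.72
  Skills demo 76 × 0.12 = 9.12
  Theory 84 × 0.1 = 8.4
  Written test 87 × 0.16 = 13.92
  Practical 25 × 0.18 = 4.5
  Applied module 99 × 0.05 = 4.95
Sum = 68.96
68.96 ≥ 65 → Credit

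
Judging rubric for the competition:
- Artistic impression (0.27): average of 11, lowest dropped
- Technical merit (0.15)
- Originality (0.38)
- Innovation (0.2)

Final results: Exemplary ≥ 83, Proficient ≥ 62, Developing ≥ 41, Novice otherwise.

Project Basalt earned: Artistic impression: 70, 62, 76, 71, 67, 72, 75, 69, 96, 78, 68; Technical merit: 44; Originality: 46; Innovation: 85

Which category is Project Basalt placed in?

Artistic impression: drop 62 → average of remaining 10 = 742/10 = 74.2
Weighted total:
  Artistic impression 74.2 × 0.27 = 20.034
  Technical merit 44 × 0.15 = 6.6
  Originality 46 × 0.38 = 17.48
  Innovation 85 × 0.2 = 17
Sum = 61.114
61.114 is ≥ 41 and < 62 → Developing

Developing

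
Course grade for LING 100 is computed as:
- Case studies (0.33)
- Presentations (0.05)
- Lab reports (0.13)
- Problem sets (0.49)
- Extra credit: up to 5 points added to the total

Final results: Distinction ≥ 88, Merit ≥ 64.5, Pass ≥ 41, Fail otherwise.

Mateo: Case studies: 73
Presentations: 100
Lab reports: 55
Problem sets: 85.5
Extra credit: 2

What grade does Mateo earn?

Weighted total:
  Case studies 73 × 0.33 = 24.09
  Presentations 100 × 0.05 = 5
  Lab reports 55 × 0.13 = 7.15
  Problem sets 85.5 × 0.49 = 41.895
Sum = 78.135
Extra credit: 78.135 + 2 = 80.135
80.135 is ≥ 64.5 and < 88 → Merit

Merit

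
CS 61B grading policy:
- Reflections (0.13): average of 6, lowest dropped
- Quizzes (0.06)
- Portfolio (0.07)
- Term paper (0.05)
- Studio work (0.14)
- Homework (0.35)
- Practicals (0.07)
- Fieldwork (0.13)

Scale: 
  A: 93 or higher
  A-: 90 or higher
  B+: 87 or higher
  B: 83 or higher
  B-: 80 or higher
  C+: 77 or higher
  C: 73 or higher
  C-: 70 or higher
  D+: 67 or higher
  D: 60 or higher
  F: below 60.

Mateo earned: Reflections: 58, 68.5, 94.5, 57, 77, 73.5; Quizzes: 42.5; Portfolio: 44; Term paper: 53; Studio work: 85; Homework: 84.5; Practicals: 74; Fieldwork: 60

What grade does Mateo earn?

Reflections: drop 57 → average of remaining 5 = 371.5/5 = 74.3
Weighted total:
  Reflections 74.3 × 0.13 = 9.659
  Quizzes 42.5 × 0.06 = 2.55
  Portfolio 44 × 0.07 = 3.08
  Term paper 53 × 0.05 = 2.65
  Studio work 85 × 0.14 = 11.9
  Homework 84.5 × 0.35 = 29.575
  Practicals 74 × 0.07 = 5.18
  Fieldwork 60 × 0.13 = 7.8
Sum = 72.394
72.394 is ≥ 70 and < 73 → C-

C-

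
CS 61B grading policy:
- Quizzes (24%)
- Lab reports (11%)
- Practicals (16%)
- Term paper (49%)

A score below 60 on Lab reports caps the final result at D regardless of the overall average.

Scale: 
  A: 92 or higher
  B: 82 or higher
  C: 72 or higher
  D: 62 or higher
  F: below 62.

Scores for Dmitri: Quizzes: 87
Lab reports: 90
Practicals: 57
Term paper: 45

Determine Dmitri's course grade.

Lab reports score 90 ≥ 60: minimum met.
Weighted total:
  Quizzes 87 × 0.24 = 20.88
  Lab reports 90 × 0.11 = 9.9
  Practicals 57 × 0.16 = 9.12
  Term paper 45 × 0.49 = 22.05
Sum = 61.95
61.95 < 62 → F

F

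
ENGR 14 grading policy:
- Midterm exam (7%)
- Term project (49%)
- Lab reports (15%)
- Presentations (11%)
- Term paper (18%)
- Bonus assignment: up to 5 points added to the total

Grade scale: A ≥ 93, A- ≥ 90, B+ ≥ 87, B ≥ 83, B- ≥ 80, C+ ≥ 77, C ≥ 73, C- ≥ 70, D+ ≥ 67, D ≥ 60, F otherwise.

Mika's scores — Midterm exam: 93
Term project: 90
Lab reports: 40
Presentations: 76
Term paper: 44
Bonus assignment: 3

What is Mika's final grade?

C

Weighted total:
  Midterm exam 93 × 0.07 = 6.51
  Term project 90 × 0.49 = 44.1
  Lab reports 40 × 0.15 = 6
  Presentations 76 × 0.11 = 8.36
  Term paper 44 × 0.18 = 7.92
Sum = 72.89
Bonus assignment: 72.89 + 3 = 75.89
75.89 is ≥ 73 and < 77 → C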